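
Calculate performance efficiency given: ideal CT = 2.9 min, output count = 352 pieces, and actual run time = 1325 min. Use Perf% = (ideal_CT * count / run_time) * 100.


Formula: Performance = (Ideal CT * Total Count) / Run Time * 100
Ideal output time = 2.9 * 352 = 1020.8 min
Performance = 1020.8 / 1325 * 100 = 77.0%

77.0%


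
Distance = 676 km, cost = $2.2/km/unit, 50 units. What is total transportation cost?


TC = dist * cost * units = 676 * 2.2 * 50 = $74360.00

$74360.00


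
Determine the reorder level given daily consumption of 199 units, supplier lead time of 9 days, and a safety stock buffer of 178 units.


Formula: ROP = (Daily Demand * Lead Time) + Safety Stock
Demand during lead time = 199 * 9 = 1791 units
ROP = 1791 + 178 = 1969 units

1969 units


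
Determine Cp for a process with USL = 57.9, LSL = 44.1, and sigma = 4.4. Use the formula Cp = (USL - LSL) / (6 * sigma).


Cp = (57.9 - 44.1) / (6 * 4.4)

0.52


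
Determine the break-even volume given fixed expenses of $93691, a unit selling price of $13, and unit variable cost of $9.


Formula: BEQ = Fixed Costs / (Price - Variable Cost)
Contribution margin = $13 - $9 = $4/unit
BEQ = ceil($93691 / $4/unit) = ceil(23422.75) = 23423 units

23423 units


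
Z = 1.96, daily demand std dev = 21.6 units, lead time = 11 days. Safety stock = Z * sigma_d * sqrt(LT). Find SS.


Formula: SS = z * sigma_d * sqrt(LT)
sqrt(LT) = sqrt(11) = 3.3166
SS = 1.96 * 21.6 * 3.3166
SS = 140.4 units

140.4 units


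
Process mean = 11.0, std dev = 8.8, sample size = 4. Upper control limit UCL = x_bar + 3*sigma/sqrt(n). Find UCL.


UCL = 11.0 + 3 * 8.8 / sqrt(4)

24.2


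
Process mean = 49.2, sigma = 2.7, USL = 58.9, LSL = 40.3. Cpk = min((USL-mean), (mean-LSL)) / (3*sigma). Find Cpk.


Cpu = (58.9 - 49.2) / (3 * 2.7) = 1.2
Cpl = (49.2 - 40.3) / (3 * 2.7) = 1.1
Cpk = min(1.2, 1.1) = 1.1

1.1


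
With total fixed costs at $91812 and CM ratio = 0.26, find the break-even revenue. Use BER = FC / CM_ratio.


Formula: BER = Fixed Costs / Contribution Margin Ratio
BER = $91812 / 0.26
BER = $353123.08 (to the nearest cent)

$353123.08


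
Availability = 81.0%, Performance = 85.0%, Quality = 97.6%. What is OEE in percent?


Formula: OEE = Availability * Performance * Quality / 10000
A * P = 81.0% * 85.0% / 100 = 68.85%
OEE = 68.85% * 97.6% / 100 = 67.2%

67.2%


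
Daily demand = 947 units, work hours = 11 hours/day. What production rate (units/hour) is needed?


Formula: Production Rate = Daily Demand / Available Hours
Rate = 947 units/day / 11 hours/day
Rate = 86.1 units/hour

86.1 units/hour


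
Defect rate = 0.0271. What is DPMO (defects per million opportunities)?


DPMO = defect_rate * 1000000 = 0.0271 * 1000000

27100


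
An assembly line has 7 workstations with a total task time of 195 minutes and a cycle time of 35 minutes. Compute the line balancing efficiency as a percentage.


Formula: Efficiency = Sum of Task Times / (N_stations * CT) * 100
Total station capacity = 7 stations * 35 min = 245 min
Efficiency = 195 / 245 * 100 = 79.6%

79.6%


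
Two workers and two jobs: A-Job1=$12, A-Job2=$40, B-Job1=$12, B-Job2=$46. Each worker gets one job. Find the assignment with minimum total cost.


Option 1: A->1 + B->2 = $12 + $46 = $58
Option 2: A->2 + B->1 = $40 + $12 = $52
Min cost = min($58, $52) = $52

$52


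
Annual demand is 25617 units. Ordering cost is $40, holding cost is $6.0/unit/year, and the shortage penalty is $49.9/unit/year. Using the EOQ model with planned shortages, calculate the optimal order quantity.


Formula: EOQ* = sqrt(2DS/H) * sqrt((H+P)/P)
Base EOQ = sqrt(2*25617*40/6.0) = 584.43 units
Correction = sqrt((6.0+49.9)/49.9) = 1.05841
EOQ* = 584.43 * 1.05841 = 618.6 units

618.6 units


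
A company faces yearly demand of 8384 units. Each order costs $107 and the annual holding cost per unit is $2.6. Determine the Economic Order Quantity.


Formula: EOQ = sqrt(2 * D * S / H)
Numerator: 2 * 8384 * 107 = 1794176
2DS/H = 1794176 / 2.6 = 690067.7
EOQ = sqrt(690067.7) = 830.7 units

830.7 units


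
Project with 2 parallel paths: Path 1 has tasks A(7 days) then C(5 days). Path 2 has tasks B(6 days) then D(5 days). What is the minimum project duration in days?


Path 1 = 7 + 5 = 12 days
Path 2 = 6 + 5 = 11 days
Duration = max(12, 11) = 12 days

12 days


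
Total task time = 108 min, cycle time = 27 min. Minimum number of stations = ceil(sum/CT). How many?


Formula: N_min = ceil(Sum of Task Times / Cycle Time)
N_min = ceil(108 min / 27 min) = ceil(4.0)
N_min = 4 stations

4


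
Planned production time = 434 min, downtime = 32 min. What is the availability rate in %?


Formula: Availability = (Planned Time - Downtime) / Planned Time * 100
Uptime = 434 - 32 = 402 min
Availability = 402 / 434 * 100 = 92.6%

92.6%


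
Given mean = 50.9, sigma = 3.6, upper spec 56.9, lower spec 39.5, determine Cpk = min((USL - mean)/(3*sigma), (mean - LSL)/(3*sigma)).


Cpu = (56.9 - 50.9) / (3 * 3.6) = 0.56
Cpl = (50.9 - 39.5) / (3 * 3.6) = 1.06
Cpk = min(0.56, 1.06) = 0.56

0.56


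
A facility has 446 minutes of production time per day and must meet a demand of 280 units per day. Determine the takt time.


Formula: Takt Time = Available Production Time / Customer Demand
Takt = 446 min/day / 280 units/day
Takt = 1.59 min/unit

1.59 min/unit


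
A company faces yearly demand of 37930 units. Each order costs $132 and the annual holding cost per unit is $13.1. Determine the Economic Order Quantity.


Formula: EOQ = sqrt(2 * D * S / H)
Numerator: 2 * 37930 * 132 = 10013520
2DS/H = 10013520 / 13.1 = 764390.8
EOQ = sqrt(764390.8) = 874.3 units

874.3 units


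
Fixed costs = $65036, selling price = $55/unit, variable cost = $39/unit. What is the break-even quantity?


Formula: BEQ = Fixed Costs / (Price - Variable Cost)
Contribution margin = $55 - $39 = $16/unit
BEQ = ceil($65036 / $16/unit) = ceil(4064.75) = 4065 units

4065 units


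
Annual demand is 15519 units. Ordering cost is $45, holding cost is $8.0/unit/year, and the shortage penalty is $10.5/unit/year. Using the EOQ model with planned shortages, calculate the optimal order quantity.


Formula: EOQ* = sqrt(2DS/H) * sqrt((H+P)/P)
Base EOQ = sqrt(2*15519*45/8.0) = 417.84 units
Correction = sqrt((8.0+10.5)/10.5) = 1.32737
EOQ* = 417.84 * 1.32737 = 554.6 units

554.6 units


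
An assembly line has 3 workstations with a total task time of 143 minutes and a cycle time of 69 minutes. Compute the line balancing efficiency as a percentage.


Formula: Efficiency = Sum of Task Times / (N_stations * CT) * 100
Total station capacity = 3 stations * 69 min = 207 min
Efficiency = 143 / 207 * 100 = 69.1%

69.1%


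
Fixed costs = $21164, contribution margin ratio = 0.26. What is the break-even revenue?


Formula: BER = Fixed Costs / Contribution Margin Ratio
BER = $21164 / 0.26
BER = $81400.00 (to the nearest cent)

$81400.00


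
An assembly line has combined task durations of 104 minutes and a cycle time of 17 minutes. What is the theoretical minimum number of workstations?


Formula: N_min = ceil(Sum of Task Times / Cycle Time)
N_min = ceil(104 min / 17 min) = ceil(6.1176)
N_min = 7 stations

7


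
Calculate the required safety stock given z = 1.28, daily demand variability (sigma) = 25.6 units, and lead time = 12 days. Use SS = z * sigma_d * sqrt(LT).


Formula: SS = z * sigma_d * sqrt(LT)
sqrt(LT) = sqrt(12) = 3.4641
SS = 1.28 * 25.6 * 3.4641
SS = 113.5 units

113.5 units


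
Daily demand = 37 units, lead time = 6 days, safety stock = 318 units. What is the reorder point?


Formula: ROP = (Daily Demand * Lead Time) + Safety Stock
Demand during lead time = 37 * 6 = 222 units
ROP = 222 + 318 = 540 units

540 units


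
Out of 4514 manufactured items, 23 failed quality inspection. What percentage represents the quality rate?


Formula: Quality Rate = Good Pieces / Total Pieces * 100
Good pieces = 4514 - 23 = 4491
QR = 4491 / 4514 * 100 = 99.5%

99.5%


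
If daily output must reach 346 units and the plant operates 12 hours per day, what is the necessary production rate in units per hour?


Formula: Production Rate = Daily Demand / Available Hours
Rate = 346 units/day / 12 hours/day
Rate = 28.8 units/hour

28.8 units/hour


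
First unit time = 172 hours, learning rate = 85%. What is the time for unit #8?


Formula: T_n = T_1 * (learning_rate)^(log2(n)) where learning_rate = rate/100
Doublings = log2(8) = 3
T_n = 172 * 0.85^3
T_n = 172 * 0.6141 = 105.6 hours

105.6 hours


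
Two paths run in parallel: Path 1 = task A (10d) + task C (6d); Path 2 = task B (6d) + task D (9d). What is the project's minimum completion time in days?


Path 1 = 10 + 6 = 16 days
Path 2 = 6 + 9 = 15 days
Duration = max(16, 15) = 16 days

16 days


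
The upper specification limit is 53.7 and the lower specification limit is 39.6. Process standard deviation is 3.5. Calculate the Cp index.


Cp = (53.7 - 39.6) / (6 * 3.5)

0.67


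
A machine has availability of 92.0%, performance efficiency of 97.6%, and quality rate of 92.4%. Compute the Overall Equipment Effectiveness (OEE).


Formula: OEE = Availability * Performance * Quality / 10000
A * P = 92.0% * 97.6% / 100 = 89.79%
OEE = 89.79% * 92.4% / 100 = 83.0%

83.0%


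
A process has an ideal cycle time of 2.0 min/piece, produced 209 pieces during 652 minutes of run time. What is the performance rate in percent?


Formula: Performance = (Ideal CT * Total Count) / Run Time * 100
Ideal output time = 2.0 * 209 = 418.0 min
Performance = 418.0 / 652 * 100 = 64.1%

64.1%


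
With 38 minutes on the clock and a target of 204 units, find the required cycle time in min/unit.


Formula: CT = Available Time / Number of Units
CT = 38 min / 204 units
CT = 0.19 min/unit

0.19 min/unit


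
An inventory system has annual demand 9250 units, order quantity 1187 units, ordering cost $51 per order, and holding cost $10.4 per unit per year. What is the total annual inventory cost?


TC = 9250/1187 * 51 + 1187/2 * 10.4

$6569.83


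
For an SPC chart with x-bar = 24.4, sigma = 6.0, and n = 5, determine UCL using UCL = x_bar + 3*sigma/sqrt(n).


UCL = 24.4 + 3 * 6.0 / sqrt(5)

32.45


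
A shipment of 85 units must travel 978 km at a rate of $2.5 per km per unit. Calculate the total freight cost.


TC = dist * cost * units = 978 * 2.5 * 85 = $207825.00

$207825.00


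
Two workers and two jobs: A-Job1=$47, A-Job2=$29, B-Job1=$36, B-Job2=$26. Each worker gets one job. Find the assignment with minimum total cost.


Option 1: A->1 + B->2 = $47 + $26 = $73
Option 2: A->2 + B->1 = $29 + $36 = $65
Min cost = min($73, $65) = $65

$65


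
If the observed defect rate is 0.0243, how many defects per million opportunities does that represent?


DPMO = defect_rate * 1000000 = 0.0243 * 1000000

24300


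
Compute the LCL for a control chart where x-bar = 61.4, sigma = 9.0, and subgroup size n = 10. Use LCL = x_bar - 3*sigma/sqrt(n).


LCL = 61.4 - 3 * 9.0 / sqrt(10)

52.86


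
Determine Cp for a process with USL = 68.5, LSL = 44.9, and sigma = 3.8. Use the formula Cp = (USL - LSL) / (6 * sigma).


Cp = (68.5 - 44.9) / (6 * 3.8)

1.04


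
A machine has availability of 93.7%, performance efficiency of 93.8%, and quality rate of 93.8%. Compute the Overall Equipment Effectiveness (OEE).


Formula: OEE = Availability * Performance * Quality / 10000
A * P = 93.7% * 93.8% / 100 = 87.89%
OEE = 87.89% * 93.8% / 100 = 82.4%

82.4%


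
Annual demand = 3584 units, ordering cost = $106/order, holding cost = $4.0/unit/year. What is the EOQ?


Formula: EOQ = sqrt(2 * D * S / H)
Numerator: 2 * 3584 * 106 = 759808
2DS/H = 759808 / 4.0 = 189952.0
EOQ = sqrt(189952.0) = 435.8 units

435.8 units


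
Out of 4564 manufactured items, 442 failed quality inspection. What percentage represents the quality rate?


Formula: Quality Rate = Good Pieces / Total Pieces * 100
Good pieces = 4564 - 442 = 4122
QR = 4122 / 4564 * 100 = 90.3%

90.3%


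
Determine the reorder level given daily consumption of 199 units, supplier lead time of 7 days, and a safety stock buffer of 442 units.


Formula: ROP = (Daily Demand * Lead Time) + Safety Stock
Demand during lead time = 199 * 7 = 1393 units
ROP = 1393 + 442 = 1835 units

1835 units


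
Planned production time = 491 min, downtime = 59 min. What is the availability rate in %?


Formula: Availability = (Planned Time - Downtime) / Planned Time * 100
Uptime = 491 - 59 = 432 min
Availability = 432 / 491 * 100 = 88.0%

88.0%


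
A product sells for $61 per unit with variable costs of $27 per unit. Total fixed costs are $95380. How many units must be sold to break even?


Formula: BEQ = Fixed Costs / (Price - Variable Cost)
Contribution margin = $61 - $27 = $34/unit
BEQ = ceil($95380 / $34/unit) = ceil(2805.29) = 2806 units

2806 units


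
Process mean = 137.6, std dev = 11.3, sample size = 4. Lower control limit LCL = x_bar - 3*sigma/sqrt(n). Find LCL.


LCL = 137.6 - 3 * 11.3 / sqrt(4)

120.65


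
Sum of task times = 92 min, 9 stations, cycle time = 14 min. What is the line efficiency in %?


Formula: Efficiency = Sum of Task Times / (N_stations * CT) * 100
Total station capacity = 9 stations * 14 min = 126 min
Efficiency = 92 / 126 * 100 = 73.0%

73.0%


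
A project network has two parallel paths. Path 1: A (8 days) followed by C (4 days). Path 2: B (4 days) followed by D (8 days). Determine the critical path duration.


Path 1 = 8 + 4 = 12 days
Path 2 = 4 + 8 = 12 days
Duration = max(12, 12) = 12 days

12 days


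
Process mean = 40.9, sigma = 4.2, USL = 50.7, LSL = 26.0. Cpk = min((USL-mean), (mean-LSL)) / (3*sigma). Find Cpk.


Cpu = (50.7 - 40.9) / (3 * 4.2) = 0.78
Cpl = (40.9 - 26.0) / (3 * 4.2) = 1.18
Cpk = min(0.78, 1.18) = 0.78

0.78


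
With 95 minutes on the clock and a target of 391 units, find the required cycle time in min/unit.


Formula: CT = Available Time / Number of Units
CT = 95 min / 391 units
CT = 0.24 min/unit

0.24 min/unit


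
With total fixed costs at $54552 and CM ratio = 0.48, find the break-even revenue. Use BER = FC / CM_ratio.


Formula: BER = Fixed Costs / Contribution Margin Ratio
BER = $54552 / 0.48
BER = $113650.00 (to the nearest cent)

$113650.00


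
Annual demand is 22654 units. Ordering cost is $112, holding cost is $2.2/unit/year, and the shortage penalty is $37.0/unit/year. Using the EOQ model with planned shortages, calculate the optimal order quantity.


Formula: EOQ* = sqrt(2DS/H) * sqrt((H+P)/P)
Base EOQ = sqrt(2*22654*112/2.2) = 1518.75 units
Correction = sqrt((2.2+37.0)/37.0) = 1.0293
EOQ* = 1518.75 * 1.0293 = 1563.2 units

1563.2 units


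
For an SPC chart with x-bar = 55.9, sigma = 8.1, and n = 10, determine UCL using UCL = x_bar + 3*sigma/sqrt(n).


UCL = 55.9 + 3 * 8.1 / sqrt(10)

63.58


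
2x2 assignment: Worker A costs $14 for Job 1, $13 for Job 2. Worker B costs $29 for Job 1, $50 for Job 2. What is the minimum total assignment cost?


Option 1: A->1 + B->2 = $14 + $50 = $64
Option 2: A->2 + B->1 = $13 + $29 = $42
Min cost = min($64, $42) = $42

$42


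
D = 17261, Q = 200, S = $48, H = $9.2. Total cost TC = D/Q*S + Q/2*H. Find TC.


TC = 17261/200 * 48 + 200/2 * 9.2

$5062.64


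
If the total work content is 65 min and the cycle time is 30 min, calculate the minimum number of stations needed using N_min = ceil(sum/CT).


Formula: N_min = ceil(Sum of Task Times / Cycle Time)
N_min = ceil(65 min / 30 min) = ceil(2.1667)
N_min = 3 stations

3


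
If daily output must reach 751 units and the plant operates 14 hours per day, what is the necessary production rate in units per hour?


Formula: Production Rate = Daily Demand / Available Hours
Rate = 751 units/day / 14 hours/day
Rate = 53.6 units/hour

53.6 units/hour


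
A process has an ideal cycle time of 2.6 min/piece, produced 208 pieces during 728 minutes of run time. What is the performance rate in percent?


Formula: Performance = (Ideal CT * Total Count) / Run Time * 100
Ideal output time = 2.6 * 208 = 540.8 min
Performance = 540.8 / 728 * 100 = 74.3%

74.3%


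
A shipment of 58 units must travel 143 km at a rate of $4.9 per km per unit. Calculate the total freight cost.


TC = dist * cost * units = 143 * 4.9 * 58 = $40640.60

$40640.60


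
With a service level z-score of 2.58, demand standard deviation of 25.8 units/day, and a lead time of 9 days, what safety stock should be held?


Formula: SS = z * sigma_d * sqrt(LT)
sqrt(LT) = sqrt(9) = 3.0
SS = 2.58 * 25.8 * 3.0
SS = 199.7 units

199.7 units


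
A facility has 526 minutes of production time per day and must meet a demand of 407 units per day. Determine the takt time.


Formula: Takt Time = Available Production Time / Customer Demand
Takt = 526 min/day / 407 units/day
Takt = 1.29 min/unit

1.29 min/unit


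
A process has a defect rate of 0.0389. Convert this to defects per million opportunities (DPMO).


DPMO = defect_rate * 1000000 = 0.0389 * 1000000

38900


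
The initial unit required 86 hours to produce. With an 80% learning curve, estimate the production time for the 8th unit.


Formula: T_n = T_1 * (learning_rate)^(log2(n)) where learning_rate = rate/100
Doublings = log2(8) = 3
T_n = 86 * 0.8^3
T_n = 86 * 0.512 = 44.0 hours

44.0 hours


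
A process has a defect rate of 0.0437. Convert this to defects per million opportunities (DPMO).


DPMO = defect_rate * 1000000 = 0.0437 * 1000000

43700


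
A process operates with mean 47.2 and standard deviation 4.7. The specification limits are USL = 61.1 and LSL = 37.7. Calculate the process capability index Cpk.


Cpu = (61.1 - 47.2) / (3 * 4.7) = 0.99
Cpl = (47.2 - 37.7) / (3 * 4.7) = 0.67
Cpk = min(0.99, 0.67) = 0.67

0.67


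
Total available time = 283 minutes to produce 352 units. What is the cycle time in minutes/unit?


Formula: CT = Available Time / Number of Units
CT = 283 min / 352 units
CT = 0.8 min/unit

0.8 min/unit


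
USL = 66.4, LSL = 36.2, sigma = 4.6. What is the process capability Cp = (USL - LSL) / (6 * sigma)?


Cp = (66.4 - 36.2) / (6 * 4.6)

1.09


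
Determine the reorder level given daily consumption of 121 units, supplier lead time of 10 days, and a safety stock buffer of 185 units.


Formula: ROP = (Daily Demand * Lead Time) + Safety Stock
Demand during lead time = 121 * 10 = 1210 units
ROP = 1210 + 185 = 1395 units

1395 units


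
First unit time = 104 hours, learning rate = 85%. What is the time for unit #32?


Formula: T_n = T_1 * (learning_rate)^(log2(n)) where learning_rate = rate/100
Doublings = log2(32) = 5
T_n = 104 * 0.85^5
T_n = 104 * 0.4437 = 46.1 hours

46.1 hours


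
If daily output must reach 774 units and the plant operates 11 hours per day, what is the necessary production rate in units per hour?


Formula: Production Rate = Daily Demand / Available Hours
Rate = 774 units/day / 11 hours/day
Rate = 70.4 units/hour

70.4 units/hour


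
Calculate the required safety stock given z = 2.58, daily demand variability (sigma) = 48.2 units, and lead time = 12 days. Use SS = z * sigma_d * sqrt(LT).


Formula: SS = z * sigma_d * sqrt(LT)
sqrt(LT) = sqrt(12) = 3.4641
SS = 2.58 * 48.2 * 3.4641
SS = 430.8 units

430.8 units


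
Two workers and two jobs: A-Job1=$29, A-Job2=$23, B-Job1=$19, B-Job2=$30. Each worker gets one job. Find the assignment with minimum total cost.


Option 1: A->1 + B->2 = $29 + $30 = $59
Option 2: A->2 + B->1 = $23 + $19 = $42
Min cost = min($59, $42) = $42

$42


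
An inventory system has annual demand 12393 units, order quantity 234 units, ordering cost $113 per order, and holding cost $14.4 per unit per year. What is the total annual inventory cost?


TC = 12393/234 * 113 + 234/2 * 14.4

$7669.45


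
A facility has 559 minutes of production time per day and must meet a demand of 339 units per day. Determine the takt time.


Formula: Takt Time = Available Production Time / Customer Demand
Takt = 559 min/day / 339 units/day
Takt = 1.65 min/unit

1.65 min/unit


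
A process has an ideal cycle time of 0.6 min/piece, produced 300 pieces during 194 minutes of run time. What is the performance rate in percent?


Formula: Performance = (Ideal CT * Total Count) / Run Time * 100
Ideal output time = 0.6 * 300 = 180.0 min
Performance = 180.0 / 194 * 100 = 92.8%

92.8%


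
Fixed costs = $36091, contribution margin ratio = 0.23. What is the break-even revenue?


Formula: BER = Fixed Costs / Contribution Margin Ratio
BER = $36091 / 0.23
BER = $156917.39 (to the nearest cent)

$156917.39


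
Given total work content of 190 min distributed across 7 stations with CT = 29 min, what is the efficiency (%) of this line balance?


Formula: Efficiency = Sum of Task Times / (N_stations * CT) * 100
Total station capacity = 7 stations * 29 min = 203 min
Efficiency = 190 / 203 * 100 = 93.6%

93.6%


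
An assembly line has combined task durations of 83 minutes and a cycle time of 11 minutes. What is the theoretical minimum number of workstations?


Formula: N_min = ceil(Sum of Task Times / Cycle Time)
N_min = ceil(83 min / 11 min) = ceil(7.5455)
N_min = 8 stations

8


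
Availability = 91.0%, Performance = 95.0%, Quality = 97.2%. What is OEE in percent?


Formula: OEE = Availability * Performance * Quality / 10000
A * P = 91.0% * 95.0% / 100 = 86.45%
OEE = 86.45% * 97.2% / 100 = 84.0%

84.0%


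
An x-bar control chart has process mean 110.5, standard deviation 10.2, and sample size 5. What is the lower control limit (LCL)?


LCL = 110.5 - 3 * 10.2 / sqrt(5)

96.82


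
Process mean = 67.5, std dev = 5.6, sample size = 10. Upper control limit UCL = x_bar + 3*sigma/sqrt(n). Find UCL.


UCL = 67.5 + 3 * 5.6 / sqrt(10)

72.81


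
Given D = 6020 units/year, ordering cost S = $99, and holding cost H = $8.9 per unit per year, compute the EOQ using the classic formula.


Formula: EOQ = sqrt(2 * D * S / H)
Numerator: 2 * 6020 * 99 = 1191960
2DS/H = 1191960 / 8.9 = 133928.1
EOQ = sqrt(133928.1) = 366.0 units

366.0 units


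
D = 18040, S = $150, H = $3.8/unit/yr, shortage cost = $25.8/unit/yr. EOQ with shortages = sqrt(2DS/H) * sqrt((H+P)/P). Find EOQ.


Formula: EOQ* = sqrt(2DS/H) * sqrt((H+P)/P)
Base EOQ = sqrt(2*18040*150/3.8) = 1193.4 units
Correction = sqrt((3.8+25.8)/25.8) = 1.07111
EOQ* = 1193.4 * 1.07111 = 1278.3 units

1278.3 units


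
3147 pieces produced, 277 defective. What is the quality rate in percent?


Formula: Quality Rate = Good Pieces / Total Pieces * 100
Good pieces = 3147 - 277 = 2870
QR = 2870 / 3147 * 100 = 91.2%

91.2%


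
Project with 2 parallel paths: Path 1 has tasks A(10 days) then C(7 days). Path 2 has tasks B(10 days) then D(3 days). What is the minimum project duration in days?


Path 1 = 10 + 7 = 17 days
Path 2 = 10 + 3 = 13 days
Duration = max(17, 13) = 17 days

17 days


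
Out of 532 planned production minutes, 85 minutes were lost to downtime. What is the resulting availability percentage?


Formula: Availability = (Planned Time - Downtime) / Planned Time * 100
Uptime = 532 - 85 = 447 min
Availability = 447 / 532 * 100 = 84.0%

84.0%


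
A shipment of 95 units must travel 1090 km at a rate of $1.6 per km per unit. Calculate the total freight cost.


TC = dist * cost * units = 1090 * 1.6 * 95 = $165680.00

$165680.00


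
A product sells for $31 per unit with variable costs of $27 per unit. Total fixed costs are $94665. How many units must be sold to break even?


Formula: BEQ = Fixed Costs / (Price - Variable Cost)
Contribution margin = $31 - $27 = $4/unit
BEQ = ceil($94665 / $4/unit) = ceil(23666.25) = 23667 units

23667 units


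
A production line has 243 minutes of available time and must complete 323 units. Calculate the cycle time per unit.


Formula: CT = Available Time / Number of Units
CT = 243 min / 323 units
CT = 0.75 min/unit

0.75 min/unit


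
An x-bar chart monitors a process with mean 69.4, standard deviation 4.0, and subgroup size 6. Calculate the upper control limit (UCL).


UCL = 69.4 + 3 * 4.0 / sqrt(6)

74.3


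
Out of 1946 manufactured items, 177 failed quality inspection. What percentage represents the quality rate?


Formula: Quality Rate = Good Pieces / Total Pieces * 100
Good pieces = 1946 - 177 = 1769
QR = 1769 / 1946 * 100 = 90.9%

90.9%


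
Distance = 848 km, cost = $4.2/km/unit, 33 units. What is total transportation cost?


TC = dist * cost * units = 848 * 4.2 * 33 = $117532.80

$117532.80


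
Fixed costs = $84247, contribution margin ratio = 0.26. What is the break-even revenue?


Formula: BER = Fixed Costs / Contribution Margin Ratio
BER = $84247 / 0.26
BER = $324026.92 (to the nearest cent)

$324026.92


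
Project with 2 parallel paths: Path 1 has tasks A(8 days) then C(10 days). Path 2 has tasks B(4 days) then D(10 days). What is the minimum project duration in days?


Path 1 = 8 + 10 = 18 days
Path 2 = 4 + 10 = 14 days
Duration = max(18, 14) = 18 days

18 days


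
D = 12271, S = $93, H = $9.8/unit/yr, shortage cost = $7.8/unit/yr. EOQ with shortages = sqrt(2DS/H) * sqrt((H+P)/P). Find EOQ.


Formula: EOQ* = sqrt(2DS/H) * sqrt((H+P)/P)
Base EOQ = sqrt(2*12271*93/9.8) = 482.6 units
Correction = sqrt((9.8+7.8)/7.8) = 1.50214
EOQ* = 482.6 * 1.50214 = 724.9 units

724.9 units


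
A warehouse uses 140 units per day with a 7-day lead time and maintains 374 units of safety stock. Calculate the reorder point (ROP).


Formula: ROP = (Daily Demand * Lead Time) + Safety Stock
Demand during lead time = 140 * 7 = 980 units
ROP = 980 + 374 = 1354 units

1354 units


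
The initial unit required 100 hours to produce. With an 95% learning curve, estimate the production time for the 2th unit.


Formula: T_n = T_1 * (learning_rate)^(log2(n)) where learning_rate = rate/100
Doublings = log2(2) = 1
T_n = 100 * 0.95^1
T_n = 100 * 0.95 = 95.0 hours

95.0 hours


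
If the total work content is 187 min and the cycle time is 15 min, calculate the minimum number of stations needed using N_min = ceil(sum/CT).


Formula: N_min = ceil(Sum of Task Times / Cycle Time)
N_min = ceil(187 min / 15 min) = ceil(12.4667)
N_min = 13 stations

13


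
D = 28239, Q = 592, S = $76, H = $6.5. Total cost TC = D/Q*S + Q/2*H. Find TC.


TC = 28239/592 * 76 + 592/2 * 6.5

$5549.28


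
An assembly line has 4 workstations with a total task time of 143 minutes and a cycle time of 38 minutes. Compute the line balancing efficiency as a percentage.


Formula: Efficiency = Sum of Task Times / (N_stations * CT) * 100
Total station capacity = 4 stations * 38 min = 152 min
Efficiency = 143 / 152 * 100 = 94.1%

94.1%


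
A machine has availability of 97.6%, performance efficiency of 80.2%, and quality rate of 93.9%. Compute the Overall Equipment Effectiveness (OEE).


Formula: OEE = Availability * Performance * Quality / 10000
A * P = 97.6% * 80.2% / 100 = 78.28%
OEE = 78.28% * 93.9% / 100 = 73.5%

73.5%


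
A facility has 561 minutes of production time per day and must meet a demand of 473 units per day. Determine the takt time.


Formula: Takt Time = Available Production Time / Customer Demand
Takt = 561 min/day / 473 units/day
Takt = 1.19 min/unit

1.19 min/unit


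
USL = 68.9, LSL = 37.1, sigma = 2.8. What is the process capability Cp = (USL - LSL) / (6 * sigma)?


Cp = (68.9 - 37.1) / (6 * 2.8)

1.89


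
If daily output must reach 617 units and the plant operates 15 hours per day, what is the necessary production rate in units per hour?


Formula: Production Rate = Daily Demand / Available Hours
Rate = 617 units/day / 15 hours/day
Rate = 41.1 units/hour

41.1 units/hour


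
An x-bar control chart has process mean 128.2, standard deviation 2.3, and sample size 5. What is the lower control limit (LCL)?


LCL = 128.2 - 3 * 2.3 / sqrt(5)

125.11


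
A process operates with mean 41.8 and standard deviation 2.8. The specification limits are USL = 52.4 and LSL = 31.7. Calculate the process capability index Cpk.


Cpu = (52.4 - 41.8) / (3 * 2.8) = 1.26
Cpl = (41.8 - 31.7) / (3 * 2.8) = 1.2
Cpk = min(1.26, 1.2) = 1.2

1.2


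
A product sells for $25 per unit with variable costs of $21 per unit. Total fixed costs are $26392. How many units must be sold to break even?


Formula: BEQ = Fixed Costs / (Price - Variable Cost)
Contribution margin = $25 - $21 = $4/unit
BEQ = ceil($26392 / $4/unit) = ceil(6598.0) = 6598 units

6598 units


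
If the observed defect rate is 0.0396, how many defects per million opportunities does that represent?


DPMO = defect_rate * 1000000 = 0.0396 * 1000000

39600


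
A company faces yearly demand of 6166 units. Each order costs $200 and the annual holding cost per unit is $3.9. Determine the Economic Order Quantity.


Formula: EOQ = sqrt(2 * D * S / H)
Numerator: 2 * 6166 * 200 = 2466400
2DS/H = 2466400 / 3.9 = 632410.3
EOQ = sqrt(632410.3) = 795.2 units

795.2 units


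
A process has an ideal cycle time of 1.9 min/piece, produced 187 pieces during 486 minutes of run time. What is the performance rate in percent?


Formula: Performance = (Ideal CT * Total Count) / Run Time * 100
Ideal output time = 1.9 * 187 = 355.3 min
Performance = 355.3 / 486 * 100 = 73.1%

73.1%


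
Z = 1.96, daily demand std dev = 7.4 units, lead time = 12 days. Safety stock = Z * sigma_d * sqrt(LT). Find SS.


Formula: SS = z * sigma_d * sqrt(LT)
sqrt(LT) = sqrt(12) = 3.4641
SS = 1.96 * 7.4 * 3.4641
SS = 50.2 units

50.2 units


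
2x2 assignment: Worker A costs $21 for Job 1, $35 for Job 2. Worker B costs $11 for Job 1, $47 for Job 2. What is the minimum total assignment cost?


Option 1: A->1 + B->2 = $21 + $47 = $68
Option 2: A->2 + B->1 = $35 + $11 = $46
Min cost = min($68, $46) = $46

$46


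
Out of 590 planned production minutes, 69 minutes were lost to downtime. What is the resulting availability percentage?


Formula: Availability = (Planned Time - Downtime) / Planned Time * 100
Uptime = 590 - 69 = 521 min
Availability = 521 / 590 * 100 = 88.3%

88.3%


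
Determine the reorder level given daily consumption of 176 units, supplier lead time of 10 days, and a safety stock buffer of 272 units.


Formula: ROP = (Daily Demand * Lead Time) + Safety Stock
Demand during lead time = 176 * 10 = 1760 units
ROP = 1760 + 272 = 2032 units

2032 units


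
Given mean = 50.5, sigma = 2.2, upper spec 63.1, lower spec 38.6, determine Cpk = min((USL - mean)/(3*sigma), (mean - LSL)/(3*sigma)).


Cpu = (63.1 - 50.5) / (3 * 2.2) = 1.91
Cpl = (50.5 - 38.6) / (3 * 2.2) = 1.8
Cpk = min(1.91, 1.8) = 1.8

1.8


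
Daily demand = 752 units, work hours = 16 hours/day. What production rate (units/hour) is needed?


Formula: Production Rate = Daily Demand / Available Hours
Rate = 752 units/day / 16 hours/day
Rate = 47.0 units/hour

47.0 units/hour


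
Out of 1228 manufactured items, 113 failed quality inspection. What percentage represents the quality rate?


Formula: Quality Rate = Good Pieces / Total Pieces * 100
Good pieces = 1228 - 113 = 1115
QR = 1115 / 1228 * 100 = 90.8%

90.8%


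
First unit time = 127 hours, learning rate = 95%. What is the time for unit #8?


Formula: T_n = T_1 * (learning_rate)^(log2(n)) where learning_rate = rate/100
Doublings = log2(8) = 3
T_n = 127 * 0.95^3
T_n = 127 * 0.8574 = 108.9 hours

108.9 hours


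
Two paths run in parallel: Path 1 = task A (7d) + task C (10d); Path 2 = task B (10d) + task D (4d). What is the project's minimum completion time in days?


Path 1 = 7 + 10 = 17 days
Path 2 = 10 + 4 = 14 days
Duration = max(17, 14) = 17 days

17 days


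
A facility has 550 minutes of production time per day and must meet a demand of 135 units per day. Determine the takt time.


Formula: Takt Time = Available Production Time / Customer Demand
Takt = 550 min/day / 135 units/day
Takt = 4.07 min/unit

4.07 min/unit


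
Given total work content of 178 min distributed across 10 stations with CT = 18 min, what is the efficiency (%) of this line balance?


Formula: Efficiency = Sum of Task Times / (N_stations * CT) * 100
Total station capacity = 10 stations * 18 min = 180 min
Efficiency = 178 / 180 * 100 = 98.9%

98.9%


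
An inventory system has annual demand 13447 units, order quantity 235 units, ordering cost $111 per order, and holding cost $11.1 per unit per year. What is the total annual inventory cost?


TC = 13447/235 * 111 + 235/2 * 11.1

$7655.81


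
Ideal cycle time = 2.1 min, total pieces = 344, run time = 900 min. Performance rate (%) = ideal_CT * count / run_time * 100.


Formula: Performance = (Ideal CT * Total Count) / Run Time * 100
Ideal output time = 2.1 * 344 = 722.4 min
Performance = 722.4 / 900 * 100 = 80.3%

80.3%


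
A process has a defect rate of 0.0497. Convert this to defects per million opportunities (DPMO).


DPMO = defect_rate * 1000000 = 0.0497 * 1000000

49700


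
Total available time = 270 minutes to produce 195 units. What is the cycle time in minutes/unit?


Formula: CT = Available Time / Number of Units
CT = 270 min / 195 units
CT = 1.38 min/unit

1.38 min/unit


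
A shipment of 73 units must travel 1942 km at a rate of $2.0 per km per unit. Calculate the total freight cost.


TC = dist * cost * units = 1942 * 2.0 * 73 = $283532.00

$283532.00


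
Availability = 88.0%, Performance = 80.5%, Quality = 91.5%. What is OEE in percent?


Formula: OEE = Availability * Performance * Quality / 10000
A * P = 88.0% * 80.5% / 100 = 70.84%
OEE = 70.84% * 91.5% / 100 = 64.8%

64.8%


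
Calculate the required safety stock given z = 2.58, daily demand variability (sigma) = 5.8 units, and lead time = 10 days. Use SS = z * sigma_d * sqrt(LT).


Formula: SS = z * sigma_d * sqrt(LT)
sqrt(LT) = sqrt(10) = 3.1623
SS = 2.58 * 5.8 * 3.1623
SS = 47.3 units

47.3 units


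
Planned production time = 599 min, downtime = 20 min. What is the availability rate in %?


Formula: Availability = (Planned Time - Downtime) / Planned Time * 100
Uptime = 599 - 20 = 579 min
Availability = 579 / 599 * 100 = 96.7%

96.7%


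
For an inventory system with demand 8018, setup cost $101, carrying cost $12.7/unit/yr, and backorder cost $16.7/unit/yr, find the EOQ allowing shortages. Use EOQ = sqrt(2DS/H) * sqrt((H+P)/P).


Formula: EOQ* = sqrt(2DS/H) * sqrt((H+P)/P)
Base EOQ = sqrt(2*8018*101/12.7) = 357.11 units
Correction = sqrt((12.7+16.7)/16.7) = 1.32683
EOQ* = 357.11 * 1.32683 = 473.8 units

473.8 units


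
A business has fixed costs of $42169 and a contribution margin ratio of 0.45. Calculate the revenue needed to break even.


Formula: BER = Fixed Costs / Contribution Margin Ratio
BER = $42169 / 0.45
BER = $93708.89 (to the nearest cent)

$93708.89


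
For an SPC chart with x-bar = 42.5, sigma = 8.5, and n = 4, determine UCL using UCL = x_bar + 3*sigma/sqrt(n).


UCL = 42.5 + 3 * 8.5 / sqrt(4)

55.25


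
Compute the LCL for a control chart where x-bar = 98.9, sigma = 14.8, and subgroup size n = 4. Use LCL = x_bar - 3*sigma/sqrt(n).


LCL = 98.9 - 3 * 14.8 / sqrt(4)

76.7


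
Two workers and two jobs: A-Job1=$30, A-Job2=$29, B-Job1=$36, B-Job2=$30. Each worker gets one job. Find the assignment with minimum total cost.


Option 1: A->1 + B->2 = $30 + $30 = $60
Option 2: A->2 + B->1 = $29 + $36 = $65
Min cost = min($60, $65) = $60

$60


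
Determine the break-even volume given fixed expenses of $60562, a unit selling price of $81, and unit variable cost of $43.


Formula: BEQ = Fixed Costs / (Price - Variable Cost)
Contribution margin = $81 - $43 = $38/unit
BEQ = ceil($60562 / $38/unit) = ceil(1593.74) = 1594 units

1594 units


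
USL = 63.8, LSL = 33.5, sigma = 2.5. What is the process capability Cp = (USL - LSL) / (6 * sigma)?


Cp = (63.8 - 33.5) / (6 * 2.5)

2.02


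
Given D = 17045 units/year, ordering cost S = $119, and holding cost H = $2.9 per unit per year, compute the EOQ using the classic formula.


Formula: EOQ = sqrt(2 * D * S / H)
Numerator: 2 * 17045 * 119 = 4056710
2DS/H = 4056710 / 2.9 = 1398865.5
EOQ = sqrt(1398865.5) = 1182.7 units

1182.7 units


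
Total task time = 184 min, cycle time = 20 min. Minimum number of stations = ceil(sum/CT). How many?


Formula: N_min = ceil(Sum of Task Times / Cycle Time)
N_min = ceil(184 min / 20 min) = ceil(9.2)
N_min = 10 stations

10


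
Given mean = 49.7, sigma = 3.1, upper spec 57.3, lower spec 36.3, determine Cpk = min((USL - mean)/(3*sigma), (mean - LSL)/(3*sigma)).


Cpu = (57.3 - 49.7) / (3 * 3.1) = 0.82
Cpl = (49.7 - 36.3) / (3 * 3.1) = 1.44
Cpk = min(0.82, 1.44) = 0.82

0.82


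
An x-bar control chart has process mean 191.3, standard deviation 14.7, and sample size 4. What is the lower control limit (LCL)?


LCL = 191.3 - 3 * 14.7 / sqrt(4)

169.25


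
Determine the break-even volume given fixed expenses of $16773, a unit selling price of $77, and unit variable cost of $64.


Formula: BEQ = Fixed Costs / (Price - Variable Cost)
Contribution margin = $77 - $64 = $13/unit
BEQ = ceil($16773 / $13/unit) = ceil(1290.23) = 1291 units

1291 units


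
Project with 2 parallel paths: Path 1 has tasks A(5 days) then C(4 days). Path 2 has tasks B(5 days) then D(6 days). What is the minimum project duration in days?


Path 1 = 5 + 4 = 9 days
Path 2 = 5 + 6 = 11 days
Duration = max(9, 11) = 11 days

11 days


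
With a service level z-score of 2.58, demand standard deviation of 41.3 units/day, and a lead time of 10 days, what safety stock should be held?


Formula: SS = z * sigma_d * sqrt(LT)
sqrt(LT) = sqrt(10) = 3.1623
SS = 2.58 * 41.3 * 3.1623
SS = 337.0 units

337.0 units


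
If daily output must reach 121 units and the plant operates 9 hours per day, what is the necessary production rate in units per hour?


Formula: Production Rate = Daily Demand / Available Hours
Rate = 121 units/day / 9 hours/day
Rate = 13.4 units/hour

13.4 units/hour


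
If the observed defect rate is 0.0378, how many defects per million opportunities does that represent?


DPMO = defect_rate * 1000000 = 0.0378 * 1000000

37800


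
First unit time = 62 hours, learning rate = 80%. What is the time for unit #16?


Formula: T_n = T_1 * (learning_rate)^(log2(n)) where learning_rate = rate/100
Doublings = log2(16) = 4
T_n = 62 * 0.8^4
T_n = 62 * 0.4096 = 25.4 hours

25.4 hours


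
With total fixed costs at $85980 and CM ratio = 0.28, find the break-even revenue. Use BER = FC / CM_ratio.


Formula: BER = Fixed Costs / Contribution Margin Ratio
BER = $85980 / 0.28
BER = $307071.43 (to the nearest cent)

$307071.43


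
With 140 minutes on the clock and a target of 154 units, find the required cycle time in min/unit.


Formula: CT = Available Time / Number of Units
CT = 140 min / 154 units
CT = 0.91 min/unit

0.91 min/unit


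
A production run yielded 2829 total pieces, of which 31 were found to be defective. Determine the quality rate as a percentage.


Formula: Quality Rate = Good Pieces / Total Pieces * 100
Good pieces = 2829 - 31 = 2798
QR = 2798 / 2829 * 100 = 98.9%

98.9%


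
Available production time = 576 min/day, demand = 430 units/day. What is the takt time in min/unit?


Formula: Takt Time = Available Production Time / Customer Demand
Takt = 576 min/day / 430 units/day
Takt = 1.34 min/unit

1.34 min/unit


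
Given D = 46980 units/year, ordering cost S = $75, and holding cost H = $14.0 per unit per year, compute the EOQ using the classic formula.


Formula: EOQ = sqrt(2 * D * S / H)
Numerator: 2 * 46980 * 75 = 7047000
2DS/H = 7047000 / 14.0 = 503357.1
EOQ = sqrt(503357.1) = 709.5 units

709.5 units


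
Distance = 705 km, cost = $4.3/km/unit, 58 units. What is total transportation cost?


TC = dist * cost * units = 705 * 4.3 * 58 = $175827.00

$175827.00
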